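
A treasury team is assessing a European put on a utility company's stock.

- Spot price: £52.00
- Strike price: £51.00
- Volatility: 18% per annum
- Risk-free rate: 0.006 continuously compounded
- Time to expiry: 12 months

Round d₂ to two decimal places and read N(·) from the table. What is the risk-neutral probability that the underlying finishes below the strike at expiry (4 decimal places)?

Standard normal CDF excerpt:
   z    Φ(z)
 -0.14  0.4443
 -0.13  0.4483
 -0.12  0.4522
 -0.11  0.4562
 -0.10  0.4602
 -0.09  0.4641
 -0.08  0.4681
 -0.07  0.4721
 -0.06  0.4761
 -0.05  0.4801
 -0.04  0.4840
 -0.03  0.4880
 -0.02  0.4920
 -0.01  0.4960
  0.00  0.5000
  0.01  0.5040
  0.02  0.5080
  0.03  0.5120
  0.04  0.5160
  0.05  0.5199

σ√T = 0.18·√1 = 0.1800
d₁ = [ln(52/51) + (0.006 + ½·0.18²)·1] / (σ√T) = (0.0194 + 0.0222) / 0.1800 = 0.2312 ⇒ 0.23
d₂ = 0.2312 − 0.1800 = 0.0512 ⇒ 0.05
Risk-neutral Pr[S_T < K] = N(−d₂) = N(-0.05) = 0.4801

0.4801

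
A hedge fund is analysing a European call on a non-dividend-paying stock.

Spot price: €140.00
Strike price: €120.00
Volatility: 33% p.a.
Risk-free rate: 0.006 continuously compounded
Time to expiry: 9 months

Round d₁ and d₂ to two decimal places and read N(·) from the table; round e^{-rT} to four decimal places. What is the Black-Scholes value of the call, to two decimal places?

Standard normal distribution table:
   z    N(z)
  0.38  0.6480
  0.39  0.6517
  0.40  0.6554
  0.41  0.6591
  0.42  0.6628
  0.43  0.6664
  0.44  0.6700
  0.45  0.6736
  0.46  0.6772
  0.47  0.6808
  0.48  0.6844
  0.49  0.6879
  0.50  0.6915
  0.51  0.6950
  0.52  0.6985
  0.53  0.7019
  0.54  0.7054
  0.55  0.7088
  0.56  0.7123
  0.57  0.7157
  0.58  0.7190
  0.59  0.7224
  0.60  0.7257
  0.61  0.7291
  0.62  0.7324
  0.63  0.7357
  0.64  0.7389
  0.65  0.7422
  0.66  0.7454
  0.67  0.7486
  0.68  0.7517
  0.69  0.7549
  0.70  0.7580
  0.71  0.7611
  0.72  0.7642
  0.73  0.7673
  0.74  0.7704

€27.38

σ√T = 0.33·√0.75 = 0.2858
d₁ = [ln(140/120) + (0.006 + 0.33²/2)·0.75] / 0.2858 = [0.1542 + 0.0453] / 0.2858 = 0.6980 ≈ 0.70
d₂ = d₁ − σ√T = 0.6980 − 0.2858 = 0.4122 ≈ 0.41
e^(−rT) = e^(−0.006·0.75) = 0.9955
N(d₁) = N(0.70) = 0.7580;  N(d₂) = N(0.41) = 0.6591
C = 140·0.7580 − 120·0.9955·0.6591 = 106.1200 − 78.7361 = 27.3839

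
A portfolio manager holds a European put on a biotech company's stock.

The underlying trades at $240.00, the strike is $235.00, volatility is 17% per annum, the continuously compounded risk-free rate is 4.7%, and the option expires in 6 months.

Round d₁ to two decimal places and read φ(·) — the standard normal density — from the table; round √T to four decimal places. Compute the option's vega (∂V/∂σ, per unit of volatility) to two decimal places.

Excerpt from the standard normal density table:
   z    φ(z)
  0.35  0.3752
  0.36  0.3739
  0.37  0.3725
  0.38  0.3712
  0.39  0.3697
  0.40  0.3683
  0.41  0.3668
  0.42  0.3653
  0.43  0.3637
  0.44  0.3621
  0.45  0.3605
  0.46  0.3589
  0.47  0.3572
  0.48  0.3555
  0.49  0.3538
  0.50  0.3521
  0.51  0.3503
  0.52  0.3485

σ√T = 0.17·√0.5 = 0.1202
d₁ = [ln(240/235) + (0.047 + 0.17²/2)·0.5] / 0.1202 = [0.0211 + 0.0307] / 0.1202 = 0.4307 ⇒ 0.43
√T = √0.5 = 0.7071
φ(d₁) = φ(0.43) = 0.3637
vega = S·φ(d₁)·√T = 240·0.3637·0.7071 = 61.7213

61.72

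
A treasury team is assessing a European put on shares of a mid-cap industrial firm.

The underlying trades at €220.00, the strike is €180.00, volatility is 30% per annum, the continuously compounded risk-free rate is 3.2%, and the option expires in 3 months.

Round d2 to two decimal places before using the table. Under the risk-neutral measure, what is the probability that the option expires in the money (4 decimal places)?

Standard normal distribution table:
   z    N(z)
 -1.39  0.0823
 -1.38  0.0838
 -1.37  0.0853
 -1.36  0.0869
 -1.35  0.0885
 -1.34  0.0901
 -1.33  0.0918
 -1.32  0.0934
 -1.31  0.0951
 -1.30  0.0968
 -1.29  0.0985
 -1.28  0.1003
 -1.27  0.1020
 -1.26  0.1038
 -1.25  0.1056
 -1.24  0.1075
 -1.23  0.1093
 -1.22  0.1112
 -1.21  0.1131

0.0934

T = 0.25;  σ√T = 0.1500
ln(S/K) + (r + σ²/2)T = ln(220/180) + (0.032 + 0.3²/2)·0.25 = 0.2007 + 0.0192 = 0.2199
d₁ = 0.2199 / 0.1500 = 1.4661 ≈ 1.47
d₂ = d₁ − σ√T = 1.4661 − 0.1500 = 1.3161 ≈ 1.32
Pr(exercise) under Q = N(−d₂) = N(-1.32) = 0.0934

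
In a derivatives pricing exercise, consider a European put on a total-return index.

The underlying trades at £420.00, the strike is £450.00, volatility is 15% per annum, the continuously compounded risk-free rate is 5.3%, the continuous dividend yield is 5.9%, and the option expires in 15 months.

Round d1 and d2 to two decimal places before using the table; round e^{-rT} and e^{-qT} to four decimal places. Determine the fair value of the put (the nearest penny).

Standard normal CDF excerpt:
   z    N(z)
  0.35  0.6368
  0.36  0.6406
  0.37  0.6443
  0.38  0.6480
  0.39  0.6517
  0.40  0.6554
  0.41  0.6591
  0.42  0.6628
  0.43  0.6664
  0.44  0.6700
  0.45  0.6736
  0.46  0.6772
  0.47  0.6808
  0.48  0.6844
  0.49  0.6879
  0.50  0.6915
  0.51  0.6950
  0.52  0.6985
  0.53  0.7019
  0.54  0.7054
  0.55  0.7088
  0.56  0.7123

£45.72

T = 1.25;  σ√T = 0.1677
d₁ = [ln(420/450) + (0.053 − 0.059 + 0.15²/2)·1.25] / 0.1677 = [-0.0690 + 0.0066] / 0.1677 = -0.3723 which rounds to -0.37
d₂ = d₁ − σ√T = -0.3723 − 0.1677 = -0.5400 which rounds to -0.54
e^(−qT) = e^(−0.059·1.25) = 0.9289;  e^(−rT) = e^(−0.053·1.25) = 0.9359
P = 450·0.9359·N(0.54) − 420·0.9289·N(0.37) = 450·0.9359·0.7054 − 420·0.9289·0.6443 = 297.0827 − 251.3659 = 45.7168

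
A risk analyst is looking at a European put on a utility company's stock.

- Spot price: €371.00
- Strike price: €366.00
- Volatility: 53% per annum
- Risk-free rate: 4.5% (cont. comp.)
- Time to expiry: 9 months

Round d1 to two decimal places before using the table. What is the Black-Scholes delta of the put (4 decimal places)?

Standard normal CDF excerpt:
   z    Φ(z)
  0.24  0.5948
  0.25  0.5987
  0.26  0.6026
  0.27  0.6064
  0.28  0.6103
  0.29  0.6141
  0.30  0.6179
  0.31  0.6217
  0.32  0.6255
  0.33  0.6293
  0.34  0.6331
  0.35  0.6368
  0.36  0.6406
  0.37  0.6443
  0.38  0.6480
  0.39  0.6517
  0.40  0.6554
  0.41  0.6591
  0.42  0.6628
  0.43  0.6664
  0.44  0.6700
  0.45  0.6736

T = 0.75;  σ√T = 0.4590
d₁ = [ln(371/366) + (0.045 + ½·0.53²)·0.75] / (σ√T) = (0.0136 + 0.1391) / 0.4590 = 0.3326 → 0.33
N(d₁) = N(0.33) = 0.6293
Δ_put = N(d₁) − 1 = 0.6293 − 1 = -0.3707

-0.3707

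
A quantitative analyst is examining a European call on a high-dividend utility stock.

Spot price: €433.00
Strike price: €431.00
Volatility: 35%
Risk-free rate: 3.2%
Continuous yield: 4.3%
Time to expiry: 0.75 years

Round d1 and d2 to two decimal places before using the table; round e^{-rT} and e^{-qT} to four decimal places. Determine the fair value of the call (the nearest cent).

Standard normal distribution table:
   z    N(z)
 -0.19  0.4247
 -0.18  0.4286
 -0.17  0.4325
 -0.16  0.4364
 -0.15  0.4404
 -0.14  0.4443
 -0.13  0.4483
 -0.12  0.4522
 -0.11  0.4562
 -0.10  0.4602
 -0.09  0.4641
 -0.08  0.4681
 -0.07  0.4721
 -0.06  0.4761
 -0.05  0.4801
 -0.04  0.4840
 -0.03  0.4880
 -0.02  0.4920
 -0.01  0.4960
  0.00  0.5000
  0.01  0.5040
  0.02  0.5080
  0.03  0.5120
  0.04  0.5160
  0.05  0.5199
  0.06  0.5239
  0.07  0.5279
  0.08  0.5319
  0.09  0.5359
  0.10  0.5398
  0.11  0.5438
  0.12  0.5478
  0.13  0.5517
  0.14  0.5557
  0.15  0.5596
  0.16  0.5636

σ√T = 0.35·√0.75 = 0.3031
ln(S/K) + (r − q + σ²/2)T = ln(433/431) + (0.032 − 0.043 + 0.35²/2)·0.75 = 0.0046 + 0.0377 = 0.0423
d₁ = 0.0423 / 0.3031 = 0.1396 ⇒ 0.14
d₂ = d₁ − σ√T = 0.1396 − 0.3031 = -0.1635 ⇒ -0.16
exp(−qT) = exp(−0.043·0.75) = 0.9683;  exp(−rT) = exp(−0.032·0.75) = 0.9763
C = 433·0.9683·N(0.14) − 431·0.9763·N(-0.16) = 433·0.9683·0.5557 − 431·0.9763·0.4364 = 232.9905 − 183.6307 = 49.3598

€49.36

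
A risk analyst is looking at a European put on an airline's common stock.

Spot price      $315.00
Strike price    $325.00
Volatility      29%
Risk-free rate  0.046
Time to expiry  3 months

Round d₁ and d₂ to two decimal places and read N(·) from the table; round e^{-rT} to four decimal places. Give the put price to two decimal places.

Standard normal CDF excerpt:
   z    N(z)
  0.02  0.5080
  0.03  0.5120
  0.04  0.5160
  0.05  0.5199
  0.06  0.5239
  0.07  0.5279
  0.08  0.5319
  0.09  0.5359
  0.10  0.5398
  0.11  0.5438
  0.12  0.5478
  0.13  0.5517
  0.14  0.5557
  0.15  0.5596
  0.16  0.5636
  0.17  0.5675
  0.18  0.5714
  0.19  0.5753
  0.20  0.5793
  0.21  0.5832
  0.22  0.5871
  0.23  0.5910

$22.35

T = 0.25;  σ√T = 0.1450
ln(S/K) + (r + σ²/2)T = ln(315/325) + (0.046 + 0.29²/2)·0.25 = -0.0313 + 0.0220 = -0.0092
d₁ = -0.0092 / 0.1450 = -0.0637 ⇒ -0.06
d₂ = d₁ − σ√T = -0.0637 − 0.1450 = -0.2087 ⇒ -0.21
exp(−rT) = exp(−0.046·0.25) = 0.9886
P = 325·0.9886·N(0.21) − 315·N(0.06) = 325·0.9886·0.5832 − 315·0.5239 = 187.3792 − 165.0285 = 22.3507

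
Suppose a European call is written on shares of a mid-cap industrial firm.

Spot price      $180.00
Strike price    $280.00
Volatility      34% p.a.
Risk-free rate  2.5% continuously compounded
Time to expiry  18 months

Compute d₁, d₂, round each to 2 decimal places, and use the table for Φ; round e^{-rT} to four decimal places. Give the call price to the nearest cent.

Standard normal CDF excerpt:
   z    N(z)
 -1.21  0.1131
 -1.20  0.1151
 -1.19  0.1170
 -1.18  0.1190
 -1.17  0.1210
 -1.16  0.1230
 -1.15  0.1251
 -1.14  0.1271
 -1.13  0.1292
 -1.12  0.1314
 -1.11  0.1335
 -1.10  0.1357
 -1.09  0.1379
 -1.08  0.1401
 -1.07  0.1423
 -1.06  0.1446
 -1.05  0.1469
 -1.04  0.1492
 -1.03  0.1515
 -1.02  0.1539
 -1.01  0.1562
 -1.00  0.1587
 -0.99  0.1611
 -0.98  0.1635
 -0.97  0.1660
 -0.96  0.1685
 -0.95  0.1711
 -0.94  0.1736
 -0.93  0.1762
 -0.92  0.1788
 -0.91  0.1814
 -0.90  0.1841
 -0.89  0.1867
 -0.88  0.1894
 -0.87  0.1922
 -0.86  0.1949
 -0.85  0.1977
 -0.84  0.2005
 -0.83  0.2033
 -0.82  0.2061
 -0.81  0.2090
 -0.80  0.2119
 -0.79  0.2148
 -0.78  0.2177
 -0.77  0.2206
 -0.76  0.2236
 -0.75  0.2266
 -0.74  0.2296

$8.15

σ√T = 0.34 × 1.2247 = 0.4164
d₁ = [ln(180/280) + (0.025 + 0.34²/2)·1.5] / 0.4164 = [-0.4418 + 0.1242] / 0.4164 = -0.7628 ⇒ -0.76
d₂ = d₁ − σ√T = -0.7628 − 0.4164 = -1.1792 ⇒ -1.18
e^(−rT) = e^(−0.025·1.5) = 0.9632
N(d₁) = N(-0.76) = 0.2236;  N(d₂) = N(-1.18) = 0.1190
C = 180·0.2236 − 280·0.9632·0.1190 = 40.2480 − 32.0938 = 8.1542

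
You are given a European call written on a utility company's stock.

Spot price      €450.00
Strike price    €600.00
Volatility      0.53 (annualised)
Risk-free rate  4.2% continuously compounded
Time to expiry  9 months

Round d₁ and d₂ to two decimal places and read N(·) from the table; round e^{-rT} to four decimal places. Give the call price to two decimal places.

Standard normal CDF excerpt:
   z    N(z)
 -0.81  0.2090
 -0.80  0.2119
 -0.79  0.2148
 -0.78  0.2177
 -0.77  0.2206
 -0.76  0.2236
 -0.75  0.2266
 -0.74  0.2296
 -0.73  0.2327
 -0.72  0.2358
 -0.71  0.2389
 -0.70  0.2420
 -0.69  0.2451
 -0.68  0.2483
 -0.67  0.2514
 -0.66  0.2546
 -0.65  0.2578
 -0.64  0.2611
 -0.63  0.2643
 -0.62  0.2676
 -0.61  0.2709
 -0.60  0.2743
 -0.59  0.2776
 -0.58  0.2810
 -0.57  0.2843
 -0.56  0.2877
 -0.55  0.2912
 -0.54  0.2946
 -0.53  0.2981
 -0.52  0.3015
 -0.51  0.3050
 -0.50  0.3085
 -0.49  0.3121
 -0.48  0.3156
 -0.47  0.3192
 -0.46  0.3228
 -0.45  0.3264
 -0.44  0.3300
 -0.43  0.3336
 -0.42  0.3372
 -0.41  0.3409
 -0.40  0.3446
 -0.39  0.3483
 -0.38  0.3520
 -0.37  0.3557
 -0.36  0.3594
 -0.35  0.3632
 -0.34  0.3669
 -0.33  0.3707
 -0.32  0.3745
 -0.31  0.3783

T = 0.75;  σ√T = 0.4590
d₁ = [ln(450/600) + (0.042 + ½·0.53²)·0.75] / (σ√T) = (-0.2877 + 0.1368) / 0.4590 = -0.3286 which rounds to -0.33
d₂ = -0.3286 − 0.4590 = -0.7876 which rounds to -0.79
e^(−rT) = e^(−0.042·0.75) = 0.9690
N(d₁) = N(-0.33) = 0.3707;  N(d₂) = N(-0.79) = 0.2148
C = 450·0.3707 − 600·0.9690·0.2148 = 166.8150 − 124.8847 = 41.9303

€41.93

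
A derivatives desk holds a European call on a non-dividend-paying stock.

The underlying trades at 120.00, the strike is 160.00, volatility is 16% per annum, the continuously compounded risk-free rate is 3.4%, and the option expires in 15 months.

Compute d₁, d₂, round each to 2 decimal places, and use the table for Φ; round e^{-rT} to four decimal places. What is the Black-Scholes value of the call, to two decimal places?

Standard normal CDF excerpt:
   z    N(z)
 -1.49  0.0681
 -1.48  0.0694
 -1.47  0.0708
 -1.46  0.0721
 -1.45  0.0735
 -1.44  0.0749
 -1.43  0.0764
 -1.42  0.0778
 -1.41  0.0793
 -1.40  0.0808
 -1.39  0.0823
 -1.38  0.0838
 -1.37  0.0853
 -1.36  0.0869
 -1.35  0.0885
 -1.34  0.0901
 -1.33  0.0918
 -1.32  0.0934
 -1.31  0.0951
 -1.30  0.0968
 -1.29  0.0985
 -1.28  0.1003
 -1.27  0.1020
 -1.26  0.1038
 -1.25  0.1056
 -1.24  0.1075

T = 1.25;  σ√T = 0.1789
d₁ = [ln(120/160) + (0.034 + 0.16²/2)·1.25] / 0.1789 = [-0.2877 + 0.0585] / 0.1789 = -1.2812 ⇒ -1.28
d₂ = d₁ − σ√T = -1.2812 − 0.1789 = -1.4601 ⇒ -1.46
e^(−rT) = e^(−0.034·1.25) = 0.9584
N(d₁) = N(-1.28) = 0.1003;  N(d₂) = N(-1.46) = 0.0721
C = 120·0.1003 − 160·0.9584·0.0721 = 12.0360 − 11.0561 = 0.9799

0.98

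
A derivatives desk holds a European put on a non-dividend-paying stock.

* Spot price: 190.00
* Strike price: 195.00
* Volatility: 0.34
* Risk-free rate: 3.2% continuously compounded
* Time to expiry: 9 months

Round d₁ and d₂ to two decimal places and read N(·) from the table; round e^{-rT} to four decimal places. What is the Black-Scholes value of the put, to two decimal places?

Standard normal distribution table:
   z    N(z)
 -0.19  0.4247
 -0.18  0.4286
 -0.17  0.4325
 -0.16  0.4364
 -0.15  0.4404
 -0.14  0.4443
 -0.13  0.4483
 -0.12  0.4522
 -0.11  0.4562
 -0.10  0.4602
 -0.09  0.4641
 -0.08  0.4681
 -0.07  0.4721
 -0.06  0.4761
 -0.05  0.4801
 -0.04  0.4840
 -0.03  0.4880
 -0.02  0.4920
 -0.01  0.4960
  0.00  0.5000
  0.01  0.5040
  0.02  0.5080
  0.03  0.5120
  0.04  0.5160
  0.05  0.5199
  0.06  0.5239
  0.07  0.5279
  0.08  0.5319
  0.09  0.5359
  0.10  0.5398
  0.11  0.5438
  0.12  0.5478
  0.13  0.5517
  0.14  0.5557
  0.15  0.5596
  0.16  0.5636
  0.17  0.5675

22.12

σ√T = 0.34·√0.75 = 0.2944
d₁ = [ln(190/195) + (0.032 + ½·0.34²)·0.75] / (σ√T) = (-0.0260 + 0.0674) / 0.2944 = 0.1405 which rounds to 0.14
d₂ = 0.1405 − 0.2944 = -0.1539 which rounds to -0.15
e^(−rT) = e^(−0.032·0.75) = 0.9763
P = 195·0.9763·N(0.15) − 190·N(-0.14) = 195·0.9763·0.5596 − 190·0.4443 = 106.5358 − 84.4170 = 22.1188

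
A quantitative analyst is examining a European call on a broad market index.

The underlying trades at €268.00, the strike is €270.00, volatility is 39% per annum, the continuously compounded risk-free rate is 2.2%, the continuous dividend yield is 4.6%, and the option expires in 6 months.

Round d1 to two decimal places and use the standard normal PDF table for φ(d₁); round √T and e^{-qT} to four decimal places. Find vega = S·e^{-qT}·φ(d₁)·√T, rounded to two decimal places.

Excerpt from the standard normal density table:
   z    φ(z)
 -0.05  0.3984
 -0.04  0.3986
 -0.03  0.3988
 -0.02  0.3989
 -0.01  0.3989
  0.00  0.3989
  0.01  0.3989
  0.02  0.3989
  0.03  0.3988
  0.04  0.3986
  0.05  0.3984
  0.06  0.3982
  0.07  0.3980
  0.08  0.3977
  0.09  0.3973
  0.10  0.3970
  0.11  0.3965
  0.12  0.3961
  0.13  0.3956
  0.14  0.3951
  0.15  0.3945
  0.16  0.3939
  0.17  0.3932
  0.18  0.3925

σ√T = 0.39 × 0.7071 = 0.2758
ln(S/K) + (r − q + σ²/2)T = ln(268/270) + (0.022 − 0.046 + 0.39²/2)·0.5 = -0.0074 + 0.0260 = 0.0186
d₁ = 0.0186 / 0.2758 = 0.0674 ≈ 0.07
√T = √0.5 = 0.7071
φ(d₁) = φ(0.07) = 0.3980
e^(−qT) = e^(−0.046·0.5) = 0.9773
vega = S·e^(−qT)·φ(d₁)·√T = 268·0.9773·0.3980·0.7071 = 73.7100

73.71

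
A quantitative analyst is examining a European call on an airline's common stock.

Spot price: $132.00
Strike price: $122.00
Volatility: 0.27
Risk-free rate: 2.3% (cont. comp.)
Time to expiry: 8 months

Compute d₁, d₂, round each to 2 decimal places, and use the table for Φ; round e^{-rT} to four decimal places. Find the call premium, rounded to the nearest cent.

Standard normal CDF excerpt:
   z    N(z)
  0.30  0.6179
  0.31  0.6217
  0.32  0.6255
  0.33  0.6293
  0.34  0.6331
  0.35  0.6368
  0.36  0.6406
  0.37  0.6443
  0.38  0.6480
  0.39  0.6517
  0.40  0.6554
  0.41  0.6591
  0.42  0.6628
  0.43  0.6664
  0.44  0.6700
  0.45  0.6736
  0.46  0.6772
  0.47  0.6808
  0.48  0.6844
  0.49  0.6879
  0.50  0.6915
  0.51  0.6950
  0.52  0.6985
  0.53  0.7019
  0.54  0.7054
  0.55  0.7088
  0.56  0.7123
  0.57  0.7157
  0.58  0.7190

σ√T = 0.27·√0.6667 = 0.2205
d₁ = [ln(132/122) + (0.023 + 0.27²/2)·0.6667] / 0.2205 = [0.0788 + 0.0396] / 0.2205 = 0.5371 which rounds to 0.54
d₂ = d₁ − σ√T = 0.5371 − 0.2205 = 0.3167 which rounds to 0.32
e^(−rT) = e^(−0.023·0.6667) = 0.9848
N(d₁) = N(0.54) = 0.7054;  N(d₂) = N(0.32) = 0.6255
C = 132·0.7054 − 122·0.9848·0.6255 = 93.1128 − 75.1511 = 17.9617

$17.96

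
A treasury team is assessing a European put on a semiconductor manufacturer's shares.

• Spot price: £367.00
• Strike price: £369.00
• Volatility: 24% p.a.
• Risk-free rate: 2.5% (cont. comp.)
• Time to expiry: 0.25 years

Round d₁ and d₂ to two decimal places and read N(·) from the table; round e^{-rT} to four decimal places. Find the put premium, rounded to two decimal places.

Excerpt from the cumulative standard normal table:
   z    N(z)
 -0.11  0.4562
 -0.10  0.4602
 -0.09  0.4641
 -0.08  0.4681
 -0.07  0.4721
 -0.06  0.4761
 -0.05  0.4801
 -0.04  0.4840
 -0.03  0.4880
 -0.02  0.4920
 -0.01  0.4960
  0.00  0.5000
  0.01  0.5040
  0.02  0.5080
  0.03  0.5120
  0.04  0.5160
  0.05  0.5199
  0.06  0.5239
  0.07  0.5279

σ√T = 0.24 × 0.5000 = 0.1200
d₁ = [ln(367/369) + (0.025 + ½·0.24²)·0.25] / (σ√T) = (-0.0054 + 0.0135) / 0.1200 = 0.0668 ≈ 0.07
d₂ = 0.0668 − 0.1200 = -0.0532 ≈ -0.05
e^(−rT) = e^(−0.025·0.25) = 0.9938
N(−d₂) = N(0.05) = 0.5199;  N(−d₁) = N(-0.07) = 0.4721
P = 369·0.9938·0.5199 − 367·0.4721 = 190.6537 − 173.2607 = 17.3930

£17.39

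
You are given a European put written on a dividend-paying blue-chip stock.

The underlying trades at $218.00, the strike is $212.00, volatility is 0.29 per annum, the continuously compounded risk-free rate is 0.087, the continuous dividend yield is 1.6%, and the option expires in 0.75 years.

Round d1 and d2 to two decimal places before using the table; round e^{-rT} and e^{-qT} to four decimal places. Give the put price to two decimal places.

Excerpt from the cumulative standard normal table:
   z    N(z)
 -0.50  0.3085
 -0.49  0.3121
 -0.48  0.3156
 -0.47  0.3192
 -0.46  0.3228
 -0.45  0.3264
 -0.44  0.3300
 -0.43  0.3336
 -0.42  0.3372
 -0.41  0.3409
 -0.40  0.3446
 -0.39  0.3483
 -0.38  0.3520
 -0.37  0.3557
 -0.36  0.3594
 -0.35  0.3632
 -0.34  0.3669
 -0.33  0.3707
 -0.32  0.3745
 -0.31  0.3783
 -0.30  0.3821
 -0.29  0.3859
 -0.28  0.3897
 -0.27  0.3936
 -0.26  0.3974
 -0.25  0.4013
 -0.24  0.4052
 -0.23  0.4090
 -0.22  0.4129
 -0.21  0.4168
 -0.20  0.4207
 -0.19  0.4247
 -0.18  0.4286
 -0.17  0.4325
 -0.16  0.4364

T = 0.75;  σ√T = 0.2511
d₁ = [ln(218/212) + (0.087 − 0.016 + ½·0.29²)·0.75] / (σ√T) = (0.0279 + 0.0848) / 0.2511 = 0.4487 → 0.45
d₂ = 0.4487 − 0.2511 = 0.1976 → 0.20
e^(−qT) = e^(−0.016·0.75) = 0.9881;  e^(−rT) = e^(−0.087·0.75) = 0.9368
N(−d₂) = N(-0.20) = 0.4207;  N(−d₁) = N(-0.45) = 0.3264
P = 212·0.9368·0.4207 − 218·0.9881·0.3264 = 83.5517 − 70.3085 = 13.2432

$13.24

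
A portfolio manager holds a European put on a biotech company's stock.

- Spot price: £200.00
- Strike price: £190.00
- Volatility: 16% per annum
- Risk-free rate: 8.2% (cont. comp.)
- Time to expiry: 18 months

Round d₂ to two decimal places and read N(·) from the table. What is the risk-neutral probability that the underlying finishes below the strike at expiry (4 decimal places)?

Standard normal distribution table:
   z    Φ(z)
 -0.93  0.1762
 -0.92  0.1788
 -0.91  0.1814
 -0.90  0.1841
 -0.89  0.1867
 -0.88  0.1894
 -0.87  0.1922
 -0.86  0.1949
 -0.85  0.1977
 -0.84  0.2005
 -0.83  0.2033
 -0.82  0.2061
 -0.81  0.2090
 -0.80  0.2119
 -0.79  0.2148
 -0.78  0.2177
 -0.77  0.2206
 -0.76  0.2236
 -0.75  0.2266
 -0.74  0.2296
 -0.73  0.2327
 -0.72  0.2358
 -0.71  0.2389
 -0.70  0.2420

σ√T = 0.16·√1.5 = 0.1960
d₁ = [ln(200/190) + (0.082 + 0.16²/2)·1.5] / 0.1960 = [0.0513 + 0.1422] / 0.1960 = 0.9874 ⇒ 0.99
d₂ = d₁ − σ√T = 0.9874 − 0.1960 = 0.7915 ⇒ 0.79
Pr(exercise) under Q = N(−d₂) = N(-0.79) = 0.2148

0.2148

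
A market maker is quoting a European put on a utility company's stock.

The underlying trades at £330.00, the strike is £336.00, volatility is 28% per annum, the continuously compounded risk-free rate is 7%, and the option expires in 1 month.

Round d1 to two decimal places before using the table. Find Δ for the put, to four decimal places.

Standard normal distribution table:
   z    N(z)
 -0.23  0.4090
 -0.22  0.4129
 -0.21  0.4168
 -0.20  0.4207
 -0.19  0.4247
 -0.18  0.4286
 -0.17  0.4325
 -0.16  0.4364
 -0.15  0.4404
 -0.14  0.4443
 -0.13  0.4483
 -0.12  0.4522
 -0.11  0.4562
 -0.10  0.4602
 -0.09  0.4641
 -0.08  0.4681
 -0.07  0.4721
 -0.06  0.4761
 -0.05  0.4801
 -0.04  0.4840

-0.5438

σ√T = 0.28·√0.08333 = 0.0808
d₁ = [ln(330/336) + (0.07 + 0.28²/2)·0.08333] / 0.0808 = [-0.0180 + 0.0091] / 0.0808 = -0.1103 → -0.11
N(d₁) = N(-0.11) = 0.4562
Δ_put = N(d₁) − 1 = 0.4562 − 1 = -0.5438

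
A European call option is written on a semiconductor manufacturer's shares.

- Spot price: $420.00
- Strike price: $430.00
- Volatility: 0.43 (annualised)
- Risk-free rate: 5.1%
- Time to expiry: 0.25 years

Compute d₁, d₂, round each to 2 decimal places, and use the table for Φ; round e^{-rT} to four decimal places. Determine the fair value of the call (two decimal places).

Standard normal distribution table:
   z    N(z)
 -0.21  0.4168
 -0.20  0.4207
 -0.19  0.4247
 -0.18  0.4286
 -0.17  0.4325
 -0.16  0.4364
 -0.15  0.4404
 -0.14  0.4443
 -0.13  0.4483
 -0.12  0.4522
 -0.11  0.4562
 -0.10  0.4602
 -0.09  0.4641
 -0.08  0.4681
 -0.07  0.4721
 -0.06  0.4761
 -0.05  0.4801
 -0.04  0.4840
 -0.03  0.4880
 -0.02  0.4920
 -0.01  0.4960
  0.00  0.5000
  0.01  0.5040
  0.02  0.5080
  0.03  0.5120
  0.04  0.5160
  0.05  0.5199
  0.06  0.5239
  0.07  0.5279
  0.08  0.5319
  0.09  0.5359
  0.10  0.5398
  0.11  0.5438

T = 0.25;  σ√T = 0.2150
d₁ = [ln(420/430) + (0.051 + 0.43²/2)·0.25] / 0.2150 = [-0.0235 + 0.0359] / 0.2150 = 0.0574 ≈ 0.06
d₂ = d₁ − σ√T = 0.0574 − 0.2150 = -0.1576 ≈ -0.16
e^(−rT) = e^(−0.051·0.25) = 0.9873
C = 420·N(0.06) − 430·0.9873·N(-0.16) = 420·0.5239 − 430·0.9873·0.4364 = 220.0380 − 185.2688 = 34.7692

$34.77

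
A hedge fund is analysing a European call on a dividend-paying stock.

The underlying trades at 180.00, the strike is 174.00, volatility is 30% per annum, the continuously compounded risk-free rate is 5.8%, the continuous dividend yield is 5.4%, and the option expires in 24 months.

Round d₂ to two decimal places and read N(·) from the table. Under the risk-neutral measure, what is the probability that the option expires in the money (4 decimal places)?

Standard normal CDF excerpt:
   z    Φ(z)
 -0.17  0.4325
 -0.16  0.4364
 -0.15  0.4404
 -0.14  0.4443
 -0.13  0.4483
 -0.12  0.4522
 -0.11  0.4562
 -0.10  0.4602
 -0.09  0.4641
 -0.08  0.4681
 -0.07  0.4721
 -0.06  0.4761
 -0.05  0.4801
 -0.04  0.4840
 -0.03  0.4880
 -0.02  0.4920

σ√T = 0.3·√2 = 0.4243
d₁ = [ln(180/174) + (0.058 − 0.054 + ½·0.3²)·2] / (σ√T) = (0.0339 + 0.0980) / 0.4243 = 0.3109 ≈ 0.31
d₂ = 0.3109 − 0.4243 = -0.1134 ≈ -0.11
Pr(exercise) under Q = N(d₂) = 0.4562

0.4562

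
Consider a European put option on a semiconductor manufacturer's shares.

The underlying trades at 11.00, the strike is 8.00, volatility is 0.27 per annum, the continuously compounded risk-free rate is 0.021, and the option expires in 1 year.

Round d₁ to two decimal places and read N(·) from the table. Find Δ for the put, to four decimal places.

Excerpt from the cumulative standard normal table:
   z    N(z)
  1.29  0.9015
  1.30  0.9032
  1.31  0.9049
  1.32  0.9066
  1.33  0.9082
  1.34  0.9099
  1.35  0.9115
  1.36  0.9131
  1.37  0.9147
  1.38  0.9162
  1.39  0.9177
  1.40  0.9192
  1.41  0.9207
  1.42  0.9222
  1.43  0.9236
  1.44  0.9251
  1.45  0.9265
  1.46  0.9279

-0.0823

σ√T = 0.27·√1 = 0.2700
d₁ = [ln(11/8) + (0.021 + 0.27²/2)·1] / 0.2700 = [0.3185 + 0.0575] / 0.2700 = 1.3922 ⇒ 1.39
N(d₁) = N(1.39) = 0.9177
Δ_put = N(d₁) − 1 = 0.9177 − 1 = -0.0823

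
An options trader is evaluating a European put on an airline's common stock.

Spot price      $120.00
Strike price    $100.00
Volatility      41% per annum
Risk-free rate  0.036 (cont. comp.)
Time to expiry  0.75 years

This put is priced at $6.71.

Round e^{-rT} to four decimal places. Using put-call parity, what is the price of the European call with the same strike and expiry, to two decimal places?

$29.37

e^(−rT) = e^(−0.036·0.75) = 0.9734
Put-call parity: C − P = S − K·e^(−rT) = 120 − 100·0.9734 = 120 − 97.3400 = 22.6600
C = P + (C − P) = 6.71 + (22.6600) = 29.3700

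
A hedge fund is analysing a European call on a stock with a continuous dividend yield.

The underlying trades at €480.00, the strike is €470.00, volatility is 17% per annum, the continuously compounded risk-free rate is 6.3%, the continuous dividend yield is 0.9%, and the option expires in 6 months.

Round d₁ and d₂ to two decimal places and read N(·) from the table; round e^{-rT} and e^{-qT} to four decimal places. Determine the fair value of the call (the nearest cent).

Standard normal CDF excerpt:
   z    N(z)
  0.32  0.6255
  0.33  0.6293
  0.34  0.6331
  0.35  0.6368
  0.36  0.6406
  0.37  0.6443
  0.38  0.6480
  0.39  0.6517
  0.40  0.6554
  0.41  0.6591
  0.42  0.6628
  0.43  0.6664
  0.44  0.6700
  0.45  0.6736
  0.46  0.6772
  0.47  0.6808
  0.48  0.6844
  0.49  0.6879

€35.26

σ√T = 0.17·√0.5 = 0.1202
ln(S/K) + (r − q + σ²/2)T = ln(480/470) + (0.063 − 0.009 + 0.17²/2)·0.5 = 0.0211 + 0.0342 = 0.0553
d₁ = 0.0553 / 0.1202 = 0.4599 which rounds to 0.46
d₂ = d₁ − σ√T = 0.4599 − 0.1202 = 0.3396 which rounds to 0.34
exp(−qT) = exp(−0.009·0.5) = 0.9955;  exp(−rT) = exp(−0.063·0.5) = 0.9690
C = 480·0.9955·N(0.46) − 470·0.9690·N(0.34) = 480·0.9955·0.6772 − 470·0.9690·0.6331 = 323.5932 − 288.3327 = 35.2605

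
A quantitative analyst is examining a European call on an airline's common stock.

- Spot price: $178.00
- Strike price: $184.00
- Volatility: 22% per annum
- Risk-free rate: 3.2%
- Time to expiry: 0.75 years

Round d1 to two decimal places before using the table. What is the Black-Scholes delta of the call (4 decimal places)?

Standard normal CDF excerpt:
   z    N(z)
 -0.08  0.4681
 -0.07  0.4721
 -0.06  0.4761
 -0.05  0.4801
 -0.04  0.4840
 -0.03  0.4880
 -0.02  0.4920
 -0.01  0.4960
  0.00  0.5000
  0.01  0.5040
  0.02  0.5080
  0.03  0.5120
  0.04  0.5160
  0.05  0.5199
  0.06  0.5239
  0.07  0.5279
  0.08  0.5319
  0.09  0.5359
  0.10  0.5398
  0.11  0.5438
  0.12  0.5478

σ√T = 0.22 × 0.8660 = 0.1905
d₁ = [ln(178/184) + (0.032 + ½·0.22²)·0.75] / (σ√T) = (-0.0332 + 0.0421) / 0.1905 = 0.0472 ≈ 0.05
N(d₁) = N(0.05) = 0.5199
Δ_call = N(d₁) = 0.5199

0.5199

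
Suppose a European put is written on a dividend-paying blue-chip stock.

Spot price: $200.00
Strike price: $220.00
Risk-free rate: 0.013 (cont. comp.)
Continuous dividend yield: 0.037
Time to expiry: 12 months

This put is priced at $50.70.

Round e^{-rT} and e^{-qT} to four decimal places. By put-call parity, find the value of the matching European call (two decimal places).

$26.28

e^(−qT) = e^(−0.037·1) = 0.9637;  e^(−rT) = e^(−0.013·1) = 0.9871
Put-call parity: C − P = S·e^(−qT) − K·e^(−rT) = 200·0.9637 − 220·0.9871 = 192.7400 − 217.1620 = -24.4220
C = P + (C − P) = 50.70 + (-24.4220) = 26.2780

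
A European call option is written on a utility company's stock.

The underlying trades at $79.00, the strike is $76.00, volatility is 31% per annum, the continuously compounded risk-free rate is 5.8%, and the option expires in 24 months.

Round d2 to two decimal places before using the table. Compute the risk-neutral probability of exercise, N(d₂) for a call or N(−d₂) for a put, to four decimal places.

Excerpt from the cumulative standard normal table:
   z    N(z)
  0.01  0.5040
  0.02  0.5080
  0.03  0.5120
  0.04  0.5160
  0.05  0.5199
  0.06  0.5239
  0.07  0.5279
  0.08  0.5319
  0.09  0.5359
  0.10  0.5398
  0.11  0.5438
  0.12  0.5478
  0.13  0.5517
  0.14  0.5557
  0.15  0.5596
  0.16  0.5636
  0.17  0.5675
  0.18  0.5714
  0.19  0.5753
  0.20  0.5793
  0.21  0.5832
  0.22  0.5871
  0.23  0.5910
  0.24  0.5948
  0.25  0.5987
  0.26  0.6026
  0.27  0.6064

0.5517

T = 2;  σ√T = 0.4384
d₁ = [ln(79/76) + (0.058 + 0.31²/2)·2] / 0.4384 = [0.0387 + 0.2121] / 0.4384 = 0.5721 → 0.57
d₂ = d₁ − σ√T = 0.5721 − 0.4384 = 0.1337 → 0.13
Risk-neutral Pr[S_T > K] = N(d₂) = N(0.13) = 0.5517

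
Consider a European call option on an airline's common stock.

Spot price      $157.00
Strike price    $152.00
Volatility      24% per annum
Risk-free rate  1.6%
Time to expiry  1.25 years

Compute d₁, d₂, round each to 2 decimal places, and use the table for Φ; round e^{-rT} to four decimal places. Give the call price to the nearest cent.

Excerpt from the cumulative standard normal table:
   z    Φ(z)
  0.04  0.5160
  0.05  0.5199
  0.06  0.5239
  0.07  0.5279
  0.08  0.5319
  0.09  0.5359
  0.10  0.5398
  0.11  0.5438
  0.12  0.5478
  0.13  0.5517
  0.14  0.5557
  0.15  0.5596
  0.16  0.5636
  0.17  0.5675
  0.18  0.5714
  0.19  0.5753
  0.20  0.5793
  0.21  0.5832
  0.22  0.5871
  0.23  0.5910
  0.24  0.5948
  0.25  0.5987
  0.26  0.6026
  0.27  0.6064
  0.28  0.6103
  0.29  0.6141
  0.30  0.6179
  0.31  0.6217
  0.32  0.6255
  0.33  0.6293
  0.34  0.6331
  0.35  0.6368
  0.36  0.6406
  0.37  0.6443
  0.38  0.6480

σ√T = 0.24·√1.25 = 0.2683
d₁ = [ln(157/152) + (0.016 + ½·0.24²)·1.25] / (σ√T) = (0.0324 + 0.0560) / 0.2683 = 0.3293 ≈ 0.33
d₂ = 0.3293 − 0.2683 = 0.0610 ≈ 0.06
e^(−rT) = e^(−0.016·1.25) = 0.9802
C = 157·N(0.33) − 152·0.9802·N(0.06) = 157·0.6293 − 152·0.9802·0.5239 = 98.8001 − 78.0561 = 20.7440

$20.74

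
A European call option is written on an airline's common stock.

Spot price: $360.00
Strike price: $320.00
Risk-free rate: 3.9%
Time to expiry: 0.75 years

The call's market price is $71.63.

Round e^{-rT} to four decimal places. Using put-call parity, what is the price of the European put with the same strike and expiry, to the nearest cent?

e^(−rT) = e^(−0.039·0.75) = 0.9712
Put-call parity: C − P = S − K·e^(−rT) = 360 − 320·0.9712 = 360 − 310.7840 = 49.2160
P = C − (C − P) = 71.63 − (49.2160) = 22.4140

$22.41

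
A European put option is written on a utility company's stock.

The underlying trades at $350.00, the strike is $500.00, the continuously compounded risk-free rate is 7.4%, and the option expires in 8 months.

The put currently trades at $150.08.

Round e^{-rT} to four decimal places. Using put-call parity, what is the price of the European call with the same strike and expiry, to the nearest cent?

e^(−rT) = e^(−0.074·0.6667) = 0.9519
Put-call parity: C − P = S − K·e^(−rT) = 350 − 500·0.9519 = 350 − 475.9500 = -125.9500
C = P + (C − P) = 150.08 + (-125.9500) = 24.1300

$24.13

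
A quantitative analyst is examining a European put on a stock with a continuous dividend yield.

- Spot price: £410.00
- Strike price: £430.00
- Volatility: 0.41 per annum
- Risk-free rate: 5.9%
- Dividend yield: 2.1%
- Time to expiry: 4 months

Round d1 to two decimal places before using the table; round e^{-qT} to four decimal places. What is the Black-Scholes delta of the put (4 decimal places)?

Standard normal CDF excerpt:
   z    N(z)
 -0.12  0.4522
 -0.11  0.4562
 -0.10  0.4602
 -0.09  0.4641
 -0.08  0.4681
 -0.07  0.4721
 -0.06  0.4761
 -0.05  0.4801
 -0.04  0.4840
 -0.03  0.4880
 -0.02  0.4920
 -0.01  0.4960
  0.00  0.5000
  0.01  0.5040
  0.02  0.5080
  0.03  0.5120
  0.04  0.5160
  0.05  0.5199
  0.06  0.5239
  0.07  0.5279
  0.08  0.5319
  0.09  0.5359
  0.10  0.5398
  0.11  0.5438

-0.5084

σ√T = 0.41 × 0.5774 = 0.2367
ln(S/K) + (r − q + σ²/2)T = ln(410/430) + (0.059 − 0.021 + 0.41²/2)·0.3333 = -0.0476 + 0.0407 = -0.0069
d₁ = -0.0069 / 0.2367 = -0.0293 ⇒ -0.03
N(d₁) = N(-0.03) = 0.4880
Δ_put = exp(−qT)·(N(d₁) − 1) = 0.9930·(0.4880 − 1) = -0.5084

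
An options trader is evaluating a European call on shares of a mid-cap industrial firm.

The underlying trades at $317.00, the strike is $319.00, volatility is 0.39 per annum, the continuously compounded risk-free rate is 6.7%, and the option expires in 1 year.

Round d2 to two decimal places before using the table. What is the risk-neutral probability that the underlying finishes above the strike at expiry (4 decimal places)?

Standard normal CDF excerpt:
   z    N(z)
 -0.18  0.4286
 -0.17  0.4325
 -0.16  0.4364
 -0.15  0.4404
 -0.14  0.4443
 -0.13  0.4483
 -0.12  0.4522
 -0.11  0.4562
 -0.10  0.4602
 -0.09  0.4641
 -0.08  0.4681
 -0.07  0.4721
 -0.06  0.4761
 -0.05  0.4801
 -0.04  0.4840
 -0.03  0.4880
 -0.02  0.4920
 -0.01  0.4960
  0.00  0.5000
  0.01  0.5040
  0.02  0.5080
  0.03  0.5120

0.4840

T = 1;  σ√T = 0.3900
d₁ = [ln(317/319) + (0.067 + 0.39²/2)·1] / 0.3900 = [-0.0063 + 0.1431] / 0.3900 = 0.3507 which rounds to 0.35
d₂ = d₁ − σ√T = 0.3507 − 0.3900 = -0.0393 which rounds to -0.04
Pr(exercise) under Q = N(d₂) = 0.4840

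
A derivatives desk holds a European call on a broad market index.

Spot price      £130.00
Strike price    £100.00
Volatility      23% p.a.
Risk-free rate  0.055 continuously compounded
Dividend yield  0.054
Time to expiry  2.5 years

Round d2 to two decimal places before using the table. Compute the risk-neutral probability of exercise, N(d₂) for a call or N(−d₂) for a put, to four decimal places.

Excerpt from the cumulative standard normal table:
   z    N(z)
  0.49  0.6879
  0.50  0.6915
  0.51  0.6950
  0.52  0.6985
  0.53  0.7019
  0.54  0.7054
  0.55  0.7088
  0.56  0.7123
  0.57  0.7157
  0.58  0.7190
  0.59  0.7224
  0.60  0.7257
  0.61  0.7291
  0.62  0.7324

σ√T = 0.23·√2.5 = 0.3637
ln(S/K) + (r − q + σ²/2)T = ln(130/100) + (0.055 − 0.054 + 0.23²/2)·2.5 = 0.2624 + 0.0686 = 0.3310
d₁ = 0.3310 / 0.3637 = 0.9102 ≈ 0.91
d₂ = d₁ − σ√T = 0.9102 − 0.3637 = 0.5465 ≈ 0.55
Risk-neutral Pr[S_T > K] = N(d₂) = N(0.55) = 0.7088

0.7088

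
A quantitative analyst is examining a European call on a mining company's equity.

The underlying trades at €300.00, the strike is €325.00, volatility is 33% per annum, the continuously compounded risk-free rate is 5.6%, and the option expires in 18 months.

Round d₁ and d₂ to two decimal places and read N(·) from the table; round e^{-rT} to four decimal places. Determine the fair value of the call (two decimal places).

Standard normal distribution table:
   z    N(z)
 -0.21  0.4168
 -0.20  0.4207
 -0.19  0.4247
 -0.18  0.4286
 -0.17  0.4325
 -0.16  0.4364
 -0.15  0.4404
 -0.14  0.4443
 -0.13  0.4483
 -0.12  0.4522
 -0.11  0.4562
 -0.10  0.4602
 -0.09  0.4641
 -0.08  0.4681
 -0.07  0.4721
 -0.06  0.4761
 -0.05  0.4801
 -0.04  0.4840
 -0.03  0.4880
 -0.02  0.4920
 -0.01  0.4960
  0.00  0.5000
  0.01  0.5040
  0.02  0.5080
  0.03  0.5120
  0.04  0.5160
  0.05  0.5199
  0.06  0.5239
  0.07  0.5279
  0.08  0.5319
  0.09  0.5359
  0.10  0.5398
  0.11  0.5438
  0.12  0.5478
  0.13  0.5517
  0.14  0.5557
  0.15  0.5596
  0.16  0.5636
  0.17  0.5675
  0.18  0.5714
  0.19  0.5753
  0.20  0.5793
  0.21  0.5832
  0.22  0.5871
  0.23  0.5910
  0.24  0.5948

€48.06

σ√T = 0.33 × 1.2247 = 0.4042
d₁ = [ln(300/325) + (0.056 + 0.33²/2)·1.5] / 0.4042 = [-0.0800 + 0.1657] / 0.4042 = 0.2119 which rounds to 0.21
d₂ = d₁ − σ√T = 0.2119 − 0.4042 = -0.1923 which rounds to -0.19
e^(−rT) = e^(−0.056·1.5) = 0.9194
N(d₁) = N(0.21) = 0.5832;  N(d₂) = N(-0.19) = 0.4247
C = 300·0.5832 − 325·0.9194·0.4247 = 174.9600 − 126.9025 = 48.0575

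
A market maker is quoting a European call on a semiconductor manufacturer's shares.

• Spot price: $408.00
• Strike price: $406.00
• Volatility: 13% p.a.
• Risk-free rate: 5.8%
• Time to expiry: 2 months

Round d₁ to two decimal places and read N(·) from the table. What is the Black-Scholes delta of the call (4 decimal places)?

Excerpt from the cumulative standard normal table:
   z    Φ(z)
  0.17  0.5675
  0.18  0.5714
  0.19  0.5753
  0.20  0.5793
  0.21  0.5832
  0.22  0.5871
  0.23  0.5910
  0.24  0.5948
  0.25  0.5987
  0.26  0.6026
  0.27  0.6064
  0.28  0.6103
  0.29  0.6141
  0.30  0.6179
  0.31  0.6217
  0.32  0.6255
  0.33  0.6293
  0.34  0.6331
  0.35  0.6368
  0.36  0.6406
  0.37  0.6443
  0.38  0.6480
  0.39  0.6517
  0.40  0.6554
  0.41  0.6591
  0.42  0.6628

σ√T = 0.13 × 0.4082 = 0.0531
d₁ = [ln(408/406) + (0.058 + 0.13²/2)·0.1667] / 0.0531 = [0.0049 + 0.0111] / 0.0531 = 0.3013 ≈ 0.30
N(d₁) = N(0.30) = 0.6179
Δ_call = N(d₁) = 0.6179

0.6179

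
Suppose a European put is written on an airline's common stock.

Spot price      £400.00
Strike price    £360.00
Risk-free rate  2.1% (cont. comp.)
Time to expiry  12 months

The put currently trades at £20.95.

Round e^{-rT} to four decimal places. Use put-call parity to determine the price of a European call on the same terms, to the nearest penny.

e^(−rT) = e^(−0.021·1) = 0.9792
Put-call parity: C − P = S − K·e^(−rT) = 400 − 360·0.9792 = 400 − 352.5120 = 47.4880
C = P + (C − P) = 20.95 + (47.4880) = 68.4380

£68.44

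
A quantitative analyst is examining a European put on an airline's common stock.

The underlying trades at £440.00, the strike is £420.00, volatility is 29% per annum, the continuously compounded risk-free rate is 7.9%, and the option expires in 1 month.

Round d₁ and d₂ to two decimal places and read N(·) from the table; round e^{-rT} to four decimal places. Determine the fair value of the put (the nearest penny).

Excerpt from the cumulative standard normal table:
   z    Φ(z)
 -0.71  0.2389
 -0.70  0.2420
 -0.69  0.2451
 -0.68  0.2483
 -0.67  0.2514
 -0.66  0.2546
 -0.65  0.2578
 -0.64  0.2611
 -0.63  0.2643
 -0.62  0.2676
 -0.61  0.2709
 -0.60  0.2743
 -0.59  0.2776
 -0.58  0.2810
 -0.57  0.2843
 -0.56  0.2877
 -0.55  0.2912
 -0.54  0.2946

σ√T = 0.29·√0.08333 = 0.0837
d₁ = [ln(440/420) + (0.079 + ½·0.29²)·0.08333] / (σ√T) = (0.0465 + 0.0101) / 0.0837 = 0.6762 ≈ 0.68
d₂ = 0.6762 − 0.0837 = 0.5925 ≈ 0.59
e^(−rT) = e^(−0.079·0.08333) = 0.9934
N(−d₂) = N(-0.59) = 0.2776;  N(−d₁) = N(-0.68) = 0.2483
P = 420·0.9934·0.2776 − 440·0.2483 = 115.8225 − 109.2520 = 6.5705

£6.57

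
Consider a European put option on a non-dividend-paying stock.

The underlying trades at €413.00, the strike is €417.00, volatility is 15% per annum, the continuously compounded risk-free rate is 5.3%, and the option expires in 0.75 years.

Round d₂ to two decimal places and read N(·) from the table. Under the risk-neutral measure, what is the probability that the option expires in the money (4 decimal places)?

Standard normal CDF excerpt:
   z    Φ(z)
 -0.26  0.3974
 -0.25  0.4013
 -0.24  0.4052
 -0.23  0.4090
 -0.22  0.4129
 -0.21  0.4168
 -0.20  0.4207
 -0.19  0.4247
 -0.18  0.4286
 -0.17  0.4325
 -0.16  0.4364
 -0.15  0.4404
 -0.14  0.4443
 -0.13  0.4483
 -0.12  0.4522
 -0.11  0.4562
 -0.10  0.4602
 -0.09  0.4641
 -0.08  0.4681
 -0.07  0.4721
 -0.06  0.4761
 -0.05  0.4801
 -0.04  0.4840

T = 0.75;  σ√T = 0.1299
d₁ = [ln(413/417) + (0.053 + ½·0.15²)·0.75] / (σ√T) = (-0.0096 + 0.0482) / 0.1299 = 0.2967 ≈ 0.30
d₂ = 0.2967 − 0.1299 = 0.1668 ≈ 0.17
Pr(exercise) under Q = N(−d₂) = N(-0.17) = 0.4325

0.4325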